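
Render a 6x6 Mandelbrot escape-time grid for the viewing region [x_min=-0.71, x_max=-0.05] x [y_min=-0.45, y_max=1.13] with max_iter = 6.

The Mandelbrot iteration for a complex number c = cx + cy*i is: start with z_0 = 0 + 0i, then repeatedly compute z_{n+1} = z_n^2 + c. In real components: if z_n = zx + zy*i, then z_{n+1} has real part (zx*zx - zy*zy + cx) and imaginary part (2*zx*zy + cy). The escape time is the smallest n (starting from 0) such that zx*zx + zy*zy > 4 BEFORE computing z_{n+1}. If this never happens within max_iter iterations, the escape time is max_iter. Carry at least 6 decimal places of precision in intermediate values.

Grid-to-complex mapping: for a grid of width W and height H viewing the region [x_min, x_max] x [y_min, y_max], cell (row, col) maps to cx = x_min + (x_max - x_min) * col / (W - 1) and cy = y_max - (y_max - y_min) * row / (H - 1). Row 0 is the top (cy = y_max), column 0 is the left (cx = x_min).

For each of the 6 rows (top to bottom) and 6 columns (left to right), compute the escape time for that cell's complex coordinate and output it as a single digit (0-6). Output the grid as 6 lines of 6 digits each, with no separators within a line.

Answer: 333464
446666
666666
666666
666666
666666

Derivation:
(row=0, col=0): c = -0.7100 + 1.1300i → escape time 3
(row=0, col=1): c = -0.5780 + 1.1300i → escape time 3
(row=0, col=2): c = -0.4460 + 1.1300i → escape time 3
(row=0, col=3): c = -0.3140 + 1.1300i → escape time 4
(row=0, col=4): c = -0.1820 + 1.1300i → escape time 6
(row=0, col=5): c = -0.0500 + 1.1300i → escape time 4
(row=1, col=0): c = -0.7100 + 0.8140i → escape time 4
(row=1, col=1): c = -0.5780 + 0.8140i → escape time 4
(row=1, col=2): c = -0.4460 + 0.8140i → escape time 6
(row=1, col=3): c = -0.3140 + 0.8140i → escape time 6
(row=1, col=4): c = -0.1820 + 0.8140i → escape time 6
(row=1, col=5): c = -0.0500 + 0.8140i → escape time 6
(row=2, col=0): c = -0.7100 + 0.4980i → escape time 6
(row=2, col=1): c = -0.5780 + 0.4980i → escape time 6
(row=2, col=2): c = -0.4460 + 0.4980i → escape time 6
(row=2, col=3): c = -0.3140 + 0.4980i → escape time 6
(row=2, col=4): c = -0.1820 + 0.4980i → escape time 6
(row=2, col=5): c = -0.0500 + 0.4980i → escape time 6
(row=3, col=0): c = -0.7100 + 0.1820i → escape time 6
(row=3, col=1): c = -0.5780 + 0.1820i → escape time 6
(row=3, col=2): c = -0.4460 + 0.1820i → escape time 6
(row=3, col=3): c = -0.3140 + 0.1820i → escape time 6
(row=3, col=4): c = -0.1820 + 0.1820i → escape time 6
(row=3, col=5): c = -0.0500 + 0.1820i → escape time 6
(row=4, col=0): c = -0.7100 + -0.1340i → escape time 6
(row=4, col=1): c = -0.5780 + -0.1340i → escape time 6
(row=4, col=2): c = -0.4460 + -0.1340i → escape time 6
(row=4, col=3): c = -0.3140 + -0.1340i → escape time 6
(row=4, col=4): c = -0.1820 + -0.1340i → escape time 6
(row=4, col=5): c = -0.0500 + -0.1340i → escape time 6
(row=5, col=0): c = -0.7100 + -0.4500i → escape time 6
(row=5, col=1): c = -0.5780 + -0.4500i → escape time 6
(row=5, col=2): c = -0.4460 + -0.4500i → escape time 6
(row=5, col=3): c = -0.3140 + -0.4500i → escape time 6
(row=5, col=4): c = -0.1820 + -0.4500i → escape time 6
(row=5, col=5): c = -0.0500 + -0.4500i → escape time 6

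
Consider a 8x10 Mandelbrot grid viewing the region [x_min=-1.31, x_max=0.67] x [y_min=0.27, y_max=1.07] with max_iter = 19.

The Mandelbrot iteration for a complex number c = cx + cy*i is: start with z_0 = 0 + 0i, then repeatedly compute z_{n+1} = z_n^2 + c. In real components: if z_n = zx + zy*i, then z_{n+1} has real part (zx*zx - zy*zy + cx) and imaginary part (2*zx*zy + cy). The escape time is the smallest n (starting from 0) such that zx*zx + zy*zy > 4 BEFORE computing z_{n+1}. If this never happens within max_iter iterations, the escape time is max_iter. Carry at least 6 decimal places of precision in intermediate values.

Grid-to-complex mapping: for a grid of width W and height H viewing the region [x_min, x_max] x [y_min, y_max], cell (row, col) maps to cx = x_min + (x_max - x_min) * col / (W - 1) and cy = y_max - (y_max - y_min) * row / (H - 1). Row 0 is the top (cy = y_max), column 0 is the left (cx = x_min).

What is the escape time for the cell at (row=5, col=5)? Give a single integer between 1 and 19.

Answer: 19

Derivation:
z_0 = 0 + 0i, c = 0.1043 + 0.6256i
Iter 1: z = 0.1043 + 0.6256i, |z|^2 = 0.4022
Iter 2: z = -0.2762 + 0.7560i, |z|^2 = 0.6478
Iter 3: z = -0.3910 + 0.2080i, |z|^2 = 0.1962
Iter 4: z = 0.2139 + 0.4629i, |z|^2 = 0.2600
Iter 5: z = -0.0642 + 0.8236i, |z|^2 = 0.6825
Iter 6: z = -0.5699 + 0.5198i, |z|^2 = 0.5950
Iter 7: z = 0.1589 + 0.0331i, |z|^2 = 0.0264
Iter 8: z = 0.1285 + 0.6361i, |z|^2 = 0.4211
Iter 9: z = -0.2838 + 0.7890i, |z|^2 = 0.7030
Iter 10: z = -0.4376 + 0.1777i, |z|^2 = 0.2231
Iter 11: z = 0.2642 + 0.4700i, |z|^2 = 0.2907
Iter 12: z = -0.0468 + 0.8739i, |z|^2 = 0.7659
Iter 13: z = -0.6573 + 0.5438i, |z|^2 = 0.7277
Iter 14: z = 0.2406 + -0.0892i, |z|^2 = 0.0659
Iter 15: z = 0.1542 + 0.5826i, |z|^2 = 0.3632
Iter 16: z = -0.2114 + 0.8052i, |z|^2 = 0.6931
Iter 17: z = -0.4995 + 0.2851i, |z|^2 = 0.3308
Iter 18: z = 0.2724 + 0.3407i, |z|^2 = 0.1903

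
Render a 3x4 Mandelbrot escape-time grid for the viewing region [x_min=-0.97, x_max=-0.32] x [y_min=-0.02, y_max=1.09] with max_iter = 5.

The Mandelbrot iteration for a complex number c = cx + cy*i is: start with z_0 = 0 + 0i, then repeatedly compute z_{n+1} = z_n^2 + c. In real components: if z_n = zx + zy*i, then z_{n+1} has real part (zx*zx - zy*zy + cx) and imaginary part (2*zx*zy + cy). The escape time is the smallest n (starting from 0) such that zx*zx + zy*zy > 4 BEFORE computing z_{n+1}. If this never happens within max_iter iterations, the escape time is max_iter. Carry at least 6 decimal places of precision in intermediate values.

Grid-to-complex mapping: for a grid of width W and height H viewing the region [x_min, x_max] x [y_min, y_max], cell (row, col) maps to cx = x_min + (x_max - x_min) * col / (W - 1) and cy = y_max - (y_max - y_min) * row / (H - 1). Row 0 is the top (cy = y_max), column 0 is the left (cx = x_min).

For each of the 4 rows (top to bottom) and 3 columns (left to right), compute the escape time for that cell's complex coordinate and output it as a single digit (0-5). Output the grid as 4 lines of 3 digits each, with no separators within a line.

Answer: 334
455
555
555

Derivation:
(row=0, col=0): c = -0.9700 + 1.0900i → escape time 3
(row=0, col=1): c = -0.6450 + 1.0900i → escape time 3
(row=0, col=2): c = -0.3200 + 1.0900i → escape time 4
(row=1, col=0): c = -0.9700 + 0.7200i → escape time 4
(row=1, col=1): c = -0.6450 + 0.7200i → escape time 5
(row=1, col=2): c = -0.3200 + 0.7200i → escape time 5
(row=2, col=0): c = -0.9700 + 0.3500i → escape time 5
(row=2, col=1): c = -0.6450 + 0.3500i → escape time 5
(row=2, col=2): c = -0.3200 + 0.3500i → escape time 5
(row=3, col=0): c = -0.9700 + -0.0200i → escape time 5
(row=3, col=1): c = -0.6450 + -0.0200i → escape time 5
(row=3, col=2): c = -0.3200 + -0.0200i → escape time 5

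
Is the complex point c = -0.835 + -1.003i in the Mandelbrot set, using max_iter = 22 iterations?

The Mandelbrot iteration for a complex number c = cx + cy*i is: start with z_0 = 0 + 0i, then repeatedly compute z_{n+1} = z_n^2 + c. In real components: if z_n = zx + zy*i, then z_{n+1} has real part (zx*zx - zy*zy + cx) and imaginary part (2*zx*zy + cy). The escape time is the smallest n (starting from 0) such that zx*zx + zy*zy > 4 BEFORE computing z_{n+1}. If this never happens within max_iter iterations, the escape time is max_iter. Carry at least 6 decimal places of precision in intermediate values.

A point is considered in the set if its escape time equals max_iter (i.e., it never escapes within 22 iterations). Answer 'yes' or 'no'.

Answer: no

Derivation:
z_0 = 0 + 0i, c = -0.8350 + -1.0030i
Iter 1: z = -0.8350 + -1.0030i, |z|^2 = 1.7032
Iter 2: z = -1.1438 + 0.6720i, |z|^2 = 1.7598
Iter 3: z = 0.0216 + -2.5403i, |z|^2 = 6.4534
Escaped at iteration 3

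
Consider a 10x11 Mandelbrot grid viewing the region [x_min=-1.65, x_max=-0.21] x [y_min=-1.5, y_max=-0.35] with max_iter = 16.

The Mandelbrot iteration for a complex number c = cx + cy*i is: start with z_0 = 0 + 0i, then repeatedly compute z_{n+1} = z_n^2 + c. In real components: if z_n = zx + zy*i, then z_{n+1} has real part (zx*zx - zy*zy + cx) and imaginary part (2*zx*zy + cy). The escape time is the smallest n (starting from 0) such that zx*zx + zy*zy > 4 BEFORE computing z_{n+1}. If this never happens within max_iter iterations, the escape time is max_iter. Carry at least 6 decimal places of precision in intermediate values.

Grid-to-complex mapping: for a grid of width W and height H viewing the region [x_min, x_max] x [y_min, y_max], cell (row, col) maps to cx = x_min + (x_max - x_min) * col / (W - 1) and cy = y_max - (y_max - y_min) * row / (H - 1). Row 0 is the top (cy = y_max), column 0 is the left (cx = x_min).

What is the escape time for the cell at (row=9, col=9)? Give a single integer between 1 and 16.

Answer: 2

Derivation:
z_0 = 0 + 0i, c = -0.2100 + -1.3850i
Iter 1: z = -0.2100 + -1.3850i, |z|^2 = 1.9623
Iter 2: z = -2.0841 + -0.8033i, |z|^2 = 4.9889
Escaped at iteration 2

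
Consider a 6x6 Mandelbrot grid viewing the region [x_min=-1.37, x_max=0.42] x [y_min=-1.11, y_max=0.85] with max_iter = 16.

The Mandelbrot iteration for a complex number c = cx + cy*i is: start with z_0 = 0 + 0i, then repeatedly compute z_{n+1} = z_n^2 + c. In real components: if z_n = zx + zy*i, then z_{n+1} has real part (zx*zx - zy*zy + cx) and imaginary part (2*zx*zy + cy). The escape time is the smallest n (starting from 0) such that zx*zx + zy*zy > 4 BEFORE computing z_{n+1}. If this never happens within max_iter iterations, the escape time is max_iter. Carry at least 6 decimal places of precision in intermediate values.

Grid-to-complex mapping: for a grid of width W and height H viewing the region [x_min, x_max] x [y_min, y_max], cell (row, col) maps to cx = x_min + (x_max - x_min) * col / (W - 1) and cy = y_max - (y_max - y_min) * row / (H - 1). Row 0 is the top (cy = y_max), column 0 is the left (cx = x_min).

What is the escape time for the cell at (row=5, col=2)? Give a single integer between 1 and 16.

Answer: 3

Derivation:
z_0 = 0 + 0i, c = -0.6540 + -1.1100i
Iter 1: z = -0.6540 + -1.1100i, |z|^2 = 1.6598
Iter 2: z = -1.4584 + 0.3419i, |z|^2 = 2.2438
Iter 3: z = 1.3560 + -2.1072i, |z|^2 = 6.2790
Escaped at iteration 3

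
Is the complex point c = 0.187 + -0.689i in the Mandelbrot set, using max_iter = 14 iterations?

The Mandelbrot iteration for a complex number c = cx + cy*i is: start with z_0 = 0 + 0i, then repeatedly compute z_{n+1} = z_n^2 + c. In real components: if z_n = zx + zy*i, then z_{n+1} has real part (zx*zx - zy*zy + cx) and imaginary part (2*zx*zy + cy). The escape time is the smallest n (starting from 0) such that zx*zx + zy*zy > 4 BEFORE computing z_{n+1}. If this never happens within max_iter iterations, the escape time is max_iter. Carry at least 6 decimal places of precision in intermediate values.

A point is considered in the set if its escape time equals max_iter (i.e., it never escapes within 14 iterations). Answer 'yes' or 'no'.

Answer: no

Derivation:
z_0 = 0 + 0i, c = 0.1870 + -0.6890i
Iter 1: z = 0.1870 + -0.6890i, |z|^2 = 0.5097
Iter 2: z = -0.2528 + -0.9467i, |z|^2 = 0.9601
Iter 3: z = -0.6453 + -0.2104i, |z|^2 = 0.4607
Iter 4: z = 0.5592 + -0.4174i, |z|^2 = 0.4869
Iter 5: z = 0.3255 + -1.1558i, |z|^2 = 1.4417
Iter 6: z = -1.0429 + -1.4413i, |z|^2 = 3.1650
Iter 7: z = -0.8027 + 2.3172i, |z|^2 = 6.0140
Escaped at iteration 7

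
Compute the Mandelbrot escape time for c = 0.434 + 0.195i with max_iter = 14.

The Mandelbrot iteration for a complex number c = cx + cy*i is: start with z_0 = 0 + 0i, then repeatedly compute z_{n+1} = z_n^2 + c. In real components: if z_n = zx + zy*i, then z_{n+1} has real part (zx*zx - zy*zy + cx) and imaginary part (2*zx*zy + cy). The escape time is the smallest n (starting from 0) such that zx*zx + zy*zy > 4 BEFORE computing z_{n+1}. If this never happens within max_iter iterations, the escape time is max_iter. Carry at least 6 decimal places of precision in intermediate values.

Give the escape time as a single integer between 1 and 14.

Answer: 10

Derivation:
z_0 = 0 + 0i, c = 0.4340 + 0.1950i
Iter 1: z = 0.4340 + 0.1950i, |z|^2 = 0.2264
Iter 2: z = 0.5843 + 0.3643i, |z|^2 = 0.4741
Iter 3: z = 0.6428 + 0.6207i, |z|^2 = 0.7984
Iter 4: z = 0.4619 + 0.9929i, |z|^2 = 1.1992
Iter 5: z = -0.3386 + 1.1122i, |z|^2 = 1.3516
Iter 6: z = -0.6884 + -0.5581i, |z|^2 = 0.7853
Iter 7: z = 0.5964 + 0.9633i, |z|^2 = 1.2837
Iter 8: z = -0.1383 + 1.3441i, |z|^2 = 1.8256
Iter 9: z = -1.3534 + -0.1768i, |z|^2 = 1.8629
Iter 10: z = 2.2344 + 0.6735i, |z|^2 = 5.4461
Escaped at iteration 10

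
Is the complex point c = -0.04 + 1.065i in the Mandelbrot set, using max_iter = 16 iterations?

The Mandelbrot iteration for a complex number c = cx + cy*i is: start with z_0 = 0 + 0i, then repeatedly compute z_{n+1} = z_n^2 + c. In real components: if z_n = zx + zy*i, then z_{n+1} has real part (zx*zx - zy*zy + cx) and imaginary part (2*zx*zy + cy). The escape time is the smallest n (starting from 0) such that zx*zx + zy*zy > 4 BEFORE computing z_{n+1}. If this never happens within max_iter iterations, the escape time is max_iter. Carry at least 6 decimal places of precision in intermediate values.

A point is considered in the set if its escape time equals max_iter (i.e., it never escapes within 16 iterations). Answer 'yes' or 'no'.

z_0 = 0 + 0i, c = -0.0400 + 1.0650i
Iter 1: z = -0.0400 + 1.0650i, |z|^2 = 1.1358
Iter 2: z = -1.1726 + 0.9798i, |z|^2 = 2.3351
Iter 3: z = 0.3750 + -1.2329i, |z|^2 = 1.6606
Iter 4: z = -1.4193 + 0.1402i, |z|^2 = 2.0342
Iter 5: z = 1.9548 + 0.6669i, |z|^2 = 4.2661
Escaped at iteration 5

Answer: no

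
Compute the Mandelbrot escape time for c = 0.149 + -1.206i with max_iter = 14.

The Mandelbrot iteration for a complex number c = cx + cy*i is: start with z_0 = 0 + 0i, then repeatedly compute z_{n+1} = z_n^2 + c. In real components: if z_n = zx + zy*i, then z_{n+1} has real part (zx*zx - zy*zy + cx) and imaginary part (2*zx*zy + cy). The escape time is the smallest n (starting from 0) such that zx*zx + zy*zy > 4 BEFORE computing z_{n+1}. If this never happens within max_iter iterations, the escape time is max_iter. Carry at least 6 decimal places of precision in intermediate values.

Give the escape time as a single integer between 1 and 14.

Answer: 2

Derivation:
z_0 = 0 + 0i, c = 0.1490 + -1.2060i
Iter 1: z = 0.1490 + -1.2060i, |z|^2 = 1.4766
Iter 2: z = -1.2832 + -1.5654i, |z|^2 = 4.0971
Escaped at iteration 2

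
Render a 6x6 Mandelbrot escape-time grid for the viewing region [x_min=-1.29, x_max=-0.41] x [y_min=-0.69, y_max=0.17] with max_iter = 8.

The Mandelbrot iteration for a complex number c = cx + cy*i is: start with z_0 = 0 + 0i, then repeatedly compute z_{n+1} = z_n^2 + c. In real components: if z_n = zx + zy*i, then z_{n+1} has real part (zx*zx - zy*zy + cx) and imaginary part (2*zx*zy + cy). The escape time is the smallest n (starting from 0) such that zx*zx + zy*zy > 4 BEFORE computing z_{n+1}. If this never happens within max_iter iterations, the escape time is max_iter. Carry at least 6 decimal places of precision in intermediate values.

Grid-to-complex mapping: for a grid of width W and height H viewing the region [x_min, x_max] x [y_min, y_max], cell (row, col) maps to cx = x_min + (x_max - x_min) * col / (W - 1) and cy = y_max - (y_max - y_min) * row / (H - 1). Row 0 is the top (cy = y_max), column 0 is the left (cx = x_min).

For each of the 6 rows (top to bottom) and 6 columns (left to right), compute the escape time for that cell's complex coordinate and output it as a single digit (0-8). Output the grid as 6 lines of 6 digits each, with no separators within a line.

(row=0, col=0): c = -1.2900 + 0.1700i → escape time 8
(row=0, col=1): c = -1.1140 + 0.1700i → escape time 8
(row=0, col=2): c = -0.9380 + 0.1700i → escape time 8
(row=0, col=3): c = -0.7620 + 0.1700i → escape time 8
(row=0, col=4): c = -0.5860 + 0.1700i → escape time 8
(row=0, col=5): c = -0.4100 + 0.1700i → escape time 8
(row=1, col=0): c = -1.2900 + -0.0020i → escape time 8
(row=1, col=1): c = -1.1140 + -0.0020i → escape time 8
(row=1, col=2): c = -0.9380 + -0.0020i → escape time 8
(row=1, col=3): c = -0.7620 + -0.0020i → escape time 8
(row=1, col=4): c = -0.5860 + -0.0020i → escape time 8
(row=1, col=5): c = -0.4100 + -0.0020i → escape time 8
(row=2, col=0): c = -1.2900 + -0.1740i → escape time 8
(row=2, col=1): c = -1.1140 + -0.1740i → escape time 8
(row=2, col=2): c = -0.9380 + -0.1740i → escape time 8
(row=2, col=3): c = -0.7620 + -0.1740i → escape time 8
(row=2, col=4): c = -0.5860 + -0.1740i → escape time 8
(row=2, col=5): c = -0.4100 + -0.1740i → escape time 8
(row=3, col=0): c = -1.2900 + -0.3460i → escape time 8
(row=3, col=1): c = -1.1140 + -0.3460i → escape time 8
(row=3, col=2): c = -0.9380 + -0.3460i → escape time 8
(row=3, col=3): c = -0.7620 + -0.3460i → escape time 8
(row=3, col=4): c = -0.5860 + -0.3460i → escape time 8
(row=3, col=5): c = -0.4100 + -0.3460i → escape time 8
(row=4, col=0): c = -1.2900 + -0.5180i → escape time 4
(row=4, col=1): c = -1.1140 + -0.5180i → escape time 5
(row=4, col=2): c = -0.9380 + -0.5180i → escape time 5
(row=4, col=3): c = -0.7620 + -0.5180i → escape time 6
(row=4, col=4): c = -0.5860 + -0.5180i → escape time 8
(row=4, col=5): c = -0.4100 + -0.5180i → escape time 8
(row=5, col=0): c = -1.2900 + -0.6900i → escape time 3
(row=5, col=1): c = -1.1140 + -0.6900i → escape time 3
(row=5, col=2): c = -0.9380 + -0.6900i → escape time 4
(row=5, col=3): c = -0.7620 + -0.6900i → escape time 5
(row=5, col=4): c = -0.5860 + -0.6900i → escape time 8
(row=5, col=5): c = -0.4100 + -0.6900i → escape time 8

Answer: 888888
888888
888888
888888
455688
334588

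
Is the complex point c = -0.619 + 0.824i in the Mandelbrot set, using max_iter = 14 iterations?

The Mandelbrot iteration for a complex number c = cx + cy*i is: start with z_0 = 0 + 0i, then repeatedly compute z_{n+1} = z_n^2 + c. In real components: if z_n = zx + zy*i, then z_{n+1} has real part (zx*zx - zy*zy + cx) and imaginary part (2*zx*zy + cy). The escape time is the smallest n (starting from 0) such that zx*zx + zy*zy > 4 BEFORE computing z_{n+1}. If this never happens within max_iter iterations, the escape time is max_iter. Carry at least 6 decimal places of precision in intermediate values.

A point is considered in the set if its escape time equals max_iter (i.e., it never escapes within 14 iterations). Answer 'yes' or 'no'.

z_0 = 0 + 0i, c = -0.6190 + 0.8240i
Iter 1: z = -0.6190 + 0.8240i, |z|^2 = 1.0621
Iter 2: z = -0.9148 + -0.1961i, |z|^2 = 0.8753
Iter 3: z = 0.1794 + 1.1828i, |z|^2 = 1.4312
Iter 4: z = -1.9859 + 1.2485i, |z|^2 = 5.5022
Escaped at iteration 4

Answer: no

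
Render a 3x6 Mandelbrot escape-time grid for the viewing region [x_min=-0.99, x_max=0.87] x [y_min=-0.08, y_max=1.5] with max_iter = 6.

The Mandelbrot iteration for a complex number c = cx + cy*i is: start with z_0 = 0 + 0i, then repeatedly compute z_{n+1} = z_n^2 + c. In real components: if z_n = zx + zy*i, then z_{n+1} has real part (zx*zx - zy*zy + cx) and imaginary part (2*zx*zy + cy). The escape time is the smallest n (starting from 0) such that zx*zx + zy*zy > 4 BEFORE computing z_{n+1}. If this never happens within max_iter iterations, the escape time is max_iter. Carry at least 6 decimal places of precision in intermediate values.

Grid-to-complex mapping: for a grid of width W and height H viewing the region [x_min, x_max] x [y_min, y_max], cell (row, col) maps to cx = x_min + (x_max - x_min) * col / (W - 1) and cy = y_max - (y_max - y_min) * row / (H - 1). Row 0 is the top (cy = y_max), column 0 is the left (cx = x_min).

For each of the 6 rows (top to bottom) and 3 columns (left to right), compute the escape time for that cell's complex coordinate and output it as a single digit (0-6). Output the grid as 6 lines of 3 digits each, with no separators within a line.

(row=0, col=0): c = -0.9900 + 1.5000i → escape time 2
(row=0, col=1): c = -0.0600 + 1.5000i → escape time 2
(row=0, col=2): c = 0.8700 + 1.5000i → escape time 2
(row=1, col=0): c = -0.9900 + 1.1840i → escape time 3
(row=1, col=1): c = -0.0600 + 1.1840i → escape time 3
(row=1, col=2): c = 0.8700 + 1.1840i → escape time 2
(row=2, col=0): c = -0.9900 + 0.8680i → escape time 3
(row=2, col=1): c = -0.0600 + 0.8680i → escape time 6
(row=2, col=2): c = 0.8700 + 0.8680i → escape time 2
(row=3, col=0): c = -0.9900 + 0.5520i → escape time 5
(row=3, col=1): c = -0.0600 + 0.5520i → escape time 6
(row=3, col=2): c = 0.8700 + 0.5520i → escape time 2
(row=4, col=0): c = -0.9900 + 0.2360i → escape time 6
(row=4, col=1): c = -0.0600 + 0.2360i → escape time 6
(row=4, col=2): c = 0.8700 + 0.2360i → escape time 3
(row=5, col=0): c = -0.9900 + -0.0800i → escape time 6
(row=5, col=1): c = -0.0600 + -0.0800i → escape time 6
(row=5, col=2): c = 0.8700 + -0.0800i → escape time 3

Answer: 222
332
362
562
663
663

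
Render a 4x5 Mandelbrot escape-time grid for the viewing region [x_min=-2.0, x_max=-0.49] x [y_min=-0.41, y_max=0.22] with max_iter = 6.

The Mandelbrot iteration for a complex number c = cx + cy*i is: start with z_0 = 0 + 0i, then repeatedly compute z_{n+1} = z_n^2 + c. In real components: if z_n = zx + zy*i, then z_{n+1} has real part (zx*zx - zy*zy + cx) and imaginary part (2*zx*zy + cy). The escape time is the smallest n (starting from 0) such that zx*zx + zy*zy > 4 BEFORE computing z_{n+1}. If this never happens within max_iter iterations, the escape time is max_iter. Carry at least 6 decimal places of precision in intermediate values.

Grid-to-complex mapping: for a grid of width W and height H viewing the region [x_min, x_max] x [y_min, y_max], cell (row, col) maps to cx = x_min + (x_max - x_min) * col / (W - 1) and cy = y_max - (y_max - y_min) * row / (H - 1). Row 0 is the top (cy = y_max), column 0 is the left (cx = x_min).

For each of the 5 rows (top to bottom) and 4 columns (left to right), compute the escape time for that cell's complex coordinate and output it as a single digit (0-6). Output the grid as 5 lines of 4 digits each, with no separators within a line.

(row=0, col=0): c = -2.0000 + 0.2200i → escape time 1
(row=0, col=1): c = -1.4967 + 0.2200i → escape time 5
(row=0, col=2): c = -0.9933 + 0.2200i → escape time 6
(row=0, col=3): c = -0.4900 + 0.2200i → escape time 6
(row=1, col=0): c = -2.0000 + 0.0625i → escape time 1
(row=1, col=1): c = -1.4967 + 0.0625i → escape time 6
(row=1, col=2): c = -0.9933 + 0.0625i → escape time 6
(row=1, col=3): c = -0.4900 + 0.0625i → escape time 6
(row=2, col=0): c = -2.0000 + -0.0950i → escape time 1
(row=2, col=1): c = -1.4967 + -0.0950i → escape time 6
(row=2, col=2): c = -0.9933 + -0.0950i → escape time 6
(row=2, col=3): c = -0.4900 + -0.0950i → escape time 6
(row=3, col=0): c = -2.0000 + -0.2525i → escape time 1
(row=3, col=1): c = -1.4967 + -0.2525i → escape time 5
(row=3, col=2): c = -0.9933 + -0.2525i → escape time 6
(row=3, col=3): c = -0.4900 + -0.2525i → escape time 6
(row=4, col=0): c = -2.0000 + -0.4100i → escape time 1
(row=4, col=1): c = -1.4967 + -0.4100i → escape time 4
(row=4, col=2): c = -0.9933 + -0.4100i → escape time 6
(row=4, col=3): c = -0.4900 + -0.4100i → escape time 6

Answer: 1566
1666
1666
1566
1466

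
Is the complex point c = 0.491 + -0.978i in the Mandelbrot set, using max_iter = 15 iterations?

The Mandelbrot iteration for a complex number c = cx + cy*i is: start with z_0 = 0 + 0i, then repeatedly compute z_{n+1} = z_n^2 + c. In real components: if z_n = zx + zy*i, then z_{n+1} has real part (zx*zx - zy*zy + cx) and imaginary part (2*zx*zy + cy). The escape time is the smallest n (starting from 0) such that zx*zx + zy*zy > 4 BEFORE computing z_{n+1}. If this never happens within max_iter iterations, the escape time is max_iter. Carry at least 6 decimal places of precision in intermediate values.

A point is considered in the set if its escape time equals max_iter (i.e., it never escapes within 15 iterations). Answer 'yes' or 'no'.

Answer: no

Derivation:
z_0 = 0 + 0i, c = 0.4910 + -0.9780i
Iter 1: z = 0.4910 + -0.9780i, |z|^2 = 1.1976
Iter 2: z = -0.2244 + -1.9384i, |z|^2 = 3.8077
Iter 3: z = -3.2160 + -0.1080i, |z|^2 = 10.3545
Escaped at iteration 3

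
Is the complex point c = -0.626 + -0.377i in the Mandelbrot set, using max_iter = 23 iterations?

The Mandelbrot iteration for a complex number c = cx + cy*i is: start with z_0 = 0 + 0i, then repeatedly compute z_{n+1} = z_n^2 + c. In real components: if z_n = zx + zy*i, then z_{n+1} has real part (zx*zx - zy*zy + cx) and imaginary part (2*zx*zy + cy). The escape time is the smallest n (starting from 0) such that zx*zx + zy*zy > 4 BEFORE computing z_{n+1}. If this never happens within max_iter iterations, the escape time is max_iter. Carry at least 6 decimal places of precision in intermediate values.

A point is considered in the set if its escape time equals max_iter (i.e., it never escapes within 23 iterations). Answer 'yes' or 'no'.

Answer: yes

Derivation:
z_0 = 0 + 0i, c = -0.6260 + -0.3770i
Iter 1: z = -0.6260 + -0.3770i, |z|^2 = 0.5340
Iter 2: z = -0.3763 + 0.0950i, |z|^2 = 0.1506
Iter 3: z = -0.4935 + -0.4485i, |z|^2 = 0.4446
Iter 4: z = -0.5836 + 0.0656i, |z|^2 = 0.3449
Iter 5: z = -0.2897 + -0.4536i, |z|^2 = 0.2897
Iter 6: z = -0.7478 + -0.1142i, |z|^2 = 0.5723
Iter 7: z = -0.0798 + -0.2062i, |z|^2 = 0.0489
Iter 8: z = -0.6621 + -0.3441i, |z|^2 = 0.5568
Iter 9: z = -0.3060 + 0.0787i, |z|^2 = 0.0998
Iter 10: z = -0.5386 + -0.4252i, |z|^2 = 0.4708
Iter 11: z = -0.5167 + 0.0810i, |z|^2 = 0.2735
Iter 12: z = -0.3656 + -0.4607i, |z|^2 = 0.3459
Iter 13: z = -0.7046 + -0.0402i, |z|^2 = 0.4980
Iter 14: z = -0.1312 + -0.3204i, |z|^2 = 0.1199
Iter 15: z = -0.7114 + -0.2929i, |z|^2 = 0.5919
Iter 16: z = -0.2057 + 0.0398i, |z|^2 = 0.0439
Iter 17: z = -0.5853 + -0.3934i, |z|^2 = 0.4973
Iter 18: z = -0.4382 + 0.0835i, |z|^2 = 0.1990
Iter 19: z = -0.4410 + -0.4501i, |z|^2 = 0.3971
Iter 20: z = -0.6342 + 0.0200i, |z|^2 = 0.4026
Iter 21: z = -0.2242 + -0.4024i, |z|^2 = 0.2122
Iter 22: z = -0.7376 + -0.1966i, |z|^2 = 0.5827
Did not escape in 23 iterations → in set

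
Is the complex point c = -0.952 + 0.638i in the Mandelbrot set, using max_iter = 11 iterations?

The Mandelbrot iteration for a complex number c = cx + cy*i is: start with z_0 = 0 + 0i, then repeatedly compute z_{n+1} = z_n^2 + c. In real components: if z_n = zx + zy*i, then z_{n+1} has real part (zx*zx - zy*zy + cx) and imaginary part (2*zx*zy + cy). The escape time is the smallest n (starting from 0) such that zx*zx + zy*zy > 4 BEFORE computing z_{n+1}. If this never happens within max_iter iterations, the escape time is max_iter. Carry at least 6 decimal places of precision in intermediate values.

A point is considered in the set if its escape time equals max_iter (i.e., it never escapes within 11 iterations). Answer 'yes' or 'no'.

Answer: no

Derivation:
z_0 = 0 + 0i, c = -0.9520 + 0.6380i
Iter 1: z = -0.9520 + 0.6380i, |z|^2 = 1.3133
Iter 2: z = -0.4527 + -0.5768i, |z|^2 = 0.5376
Iter 3: z = -1.0797 + 1.1602i, |z|^2 = 2.5118
Iter 4: z = -1.1325 + -1.8673i, |z|^2 = 4.7695
Escaped at iteration 4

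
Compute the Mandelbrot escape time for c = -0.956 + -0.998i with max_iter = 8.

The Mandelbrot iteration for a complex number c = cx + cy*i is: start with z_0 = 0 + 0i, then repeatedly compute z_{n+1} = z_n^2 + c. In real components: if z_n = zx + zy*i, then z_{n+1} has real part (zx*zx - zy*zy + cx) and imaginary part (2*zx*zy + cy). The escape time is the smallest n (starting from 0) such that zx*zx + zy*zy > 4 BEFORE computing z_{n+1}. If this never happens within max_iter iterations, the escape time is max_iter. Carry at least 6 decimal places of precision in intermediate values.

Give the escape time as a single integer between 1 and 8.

z_0 = 0 + 0i, c = -0.9560 + -0.9980i
Iter 1: z = -0.9560 + -0.9980i, |z|^2 = 1.9099
Iter 2: z = -1.0381 + 0.9102i, |z|^2 = 1.9060
Iter 3: z = -0.7068 + -2.8876i, |z|^2 = 8.8381
Escaped at iteration 3

Answer: 3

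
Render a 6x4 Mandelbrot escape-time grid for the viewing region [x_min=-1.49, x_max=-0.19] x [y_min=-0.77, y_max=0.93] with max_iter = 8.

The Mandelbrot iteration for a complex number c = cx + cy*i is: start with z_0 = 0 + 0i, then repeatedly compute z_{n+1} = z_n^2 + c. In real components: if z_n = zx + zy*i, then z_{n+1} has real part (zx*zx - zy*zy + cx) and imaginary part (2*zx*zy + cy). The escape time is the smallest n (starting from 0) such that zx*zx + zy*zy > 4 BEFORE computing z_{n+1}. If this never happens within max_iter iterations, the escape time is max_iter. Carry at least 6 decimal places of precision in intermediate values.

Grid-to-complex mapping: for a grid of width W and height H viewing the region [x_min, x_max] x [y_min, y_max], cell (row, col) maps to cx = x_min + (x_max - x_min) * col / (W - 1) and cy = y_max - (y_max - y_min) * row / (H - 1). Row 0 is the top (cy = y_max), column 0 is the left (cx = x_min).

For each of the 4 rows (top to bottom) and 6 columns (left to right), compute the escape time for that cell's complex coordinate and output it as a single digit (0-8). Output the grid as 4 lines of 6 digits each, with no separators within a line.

Answer: 333448
488888
588888
333468

Derivation:
(row=0, col=0): c = -1.4900 + 0.9300i → escape time 3
(row=0, col=1): c = -1.2300 + 0.9300i → escape time 3
(row=0, col=2): c = -0.9700 + 0.9300i → escape time 3
(row=0, col=3): c = -0.7100 + 0.9300i → escape time 4
(row=0, col=4): c = -0.4500 + 0.9300i → escape time 4
(row=0, col=5): c = -0.1900 + 0.9300i → escape time 8
(row=1, col=0): c = -1.4900 + 0.3633i → escape time 4
(row=1, col=1): c = -1.2300 + 0.3633i → escape time 8
(row=1, col=2): c = -0.9700 + 0.3633i → escape time 8
(row=1, col=3): c = -0.7100 + 0.3633i → escape time 8
(row=1, col=4): c = -0.4500 + 0.3633i → escape time 8
(row=1, col=5): c = -0.1900 + 0.3633i → escape time 8
(row=2, col=0): c = -1.4900 + -0.2033i → escape time 5
(row=2, col=1): c = -1.2300 + -0.2033i → escape time 8
(row=2, col=2): c = -0.9700 + -0.2033i → escape time 8
(row=2, col=3): c = -0.7100 + -0.2033i → escape time 8
(row=2, col=4): c = -0.4500 + -0.2033i → escape time 8
(row=2, col=5): c = -0.1900 + -0.2033i → escape time 8
(row=3, col=0): c = -1.4900 + -0.7700i → escape time 3
(row=3, col=1): c = -1.2300 + -0.7700i → escape time 3
(row=3, col=2): c = -0.9700 + -0.7700i → escape time 3
(row=3, col=3): c = -0.7100 + -0.7700i → escape time 4
(row=3, col=4): c = -0.4500 + -0.7700i → escape time 6
(row=3, col=5): c = -0.1900 + -0.7700i → escape time 8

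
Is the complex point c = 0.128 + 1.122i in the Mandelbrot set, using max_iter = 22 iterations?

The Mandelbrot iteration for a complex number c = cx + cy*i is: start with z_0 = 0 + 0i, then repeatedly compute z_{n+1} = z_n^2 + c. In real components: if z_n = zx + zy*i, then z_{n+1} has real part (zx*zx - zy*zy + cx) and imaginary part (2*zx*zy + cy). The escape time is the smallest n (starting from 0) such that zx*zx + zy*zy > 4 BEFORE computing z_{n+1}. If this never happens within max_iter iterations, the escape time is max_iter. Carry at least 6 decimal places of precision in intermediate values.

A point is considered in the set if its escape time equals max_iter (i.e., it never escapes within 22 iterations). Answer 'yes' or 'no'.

z_0 = 0 + 0i, c = 0.1280 + 1.1220i
Iter 1: z = 0.1280 + 1.1220i, |z|^2 = 1.2753
Iter 2: z = -1.1145 + 1.4092i, |z|^2 = 3.2280
Iter 3: z = -0.6158 + -2.0192i, |z|^2 = 4.4563
Escaped at iteration 3

Answer: no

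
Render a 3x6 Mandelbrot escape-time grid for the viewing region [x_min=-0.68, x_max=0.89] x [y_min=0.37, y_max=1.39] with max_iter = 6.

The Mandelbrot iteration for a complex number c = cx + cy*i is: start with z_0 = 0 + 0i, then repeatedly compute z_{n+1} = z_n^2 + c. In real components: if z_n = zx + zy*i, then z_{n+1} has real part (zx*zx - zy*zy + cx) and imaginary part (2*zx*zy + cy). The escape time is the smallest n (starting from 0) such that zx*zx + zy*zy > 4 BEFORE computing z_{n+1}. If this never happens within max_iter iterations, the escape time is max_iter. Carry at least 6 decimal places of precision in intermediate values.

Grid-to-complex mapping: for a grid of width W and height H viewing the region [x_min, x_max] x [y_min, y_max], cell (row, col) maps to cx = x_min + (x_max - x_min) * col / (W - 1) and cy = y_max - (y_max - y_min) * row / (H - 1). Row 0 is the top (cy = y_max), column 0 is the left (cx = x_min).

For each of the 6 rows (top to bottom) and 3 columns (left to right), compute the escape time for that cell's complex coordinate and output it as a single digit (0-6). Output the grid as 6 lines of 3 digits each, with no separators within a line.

Answer: 222
332
442
462
662
663

Derivation:
(row=0, col=0): c = -0.6800 + 1.3900i → escape time 2
(row=0, col=1): c = 0.1050 + 1.3900i → escape time 2
(row=0, col=2): c = 0.8900 + 1.3900i → escape time 2
(row=1, col=0): c = -0.6800 + 1.1860i → escape time 3
(row=1, col=1): c = 0.1050 + 1.1860i → escape time 3
(row=1, col=2): c = 0.8900 + 1.1860i → escape time 2
(row=2, col=0): c = -0.6800 + 0.9820i → escape time 4
(row=2, col=1): c = 0.1050 + 0.9820i → escape time 4
(row=2, col=2): c = 0.8900 + 0.9820i → escape time 2
(row=3, col=0): c = -0.6800 + 0.7780i → escape time 4
(row=3, col=1): c = 0.1050 + 0.7780i → escape time 6
(row=3, col=2): c = 0.8900 + 0.7780i → escape time 2
(row=4, col=0): c = -0.6800 + 0.5740i → escape time 6
(row=4, col=1): c = 0.1050 + 0.5740i → escape time 6
(row=4, col=2): c = 0.8900 + 0.5740i → escape time 2
(row=5, col=0): c = -0.6800 + 0.3700i → escape time 6
(row=5, col=1): c = 0.1050 + 0.3700i → escape time 6
(row=5, col=2): c = 0.8900 + 0.3700i → escape time 3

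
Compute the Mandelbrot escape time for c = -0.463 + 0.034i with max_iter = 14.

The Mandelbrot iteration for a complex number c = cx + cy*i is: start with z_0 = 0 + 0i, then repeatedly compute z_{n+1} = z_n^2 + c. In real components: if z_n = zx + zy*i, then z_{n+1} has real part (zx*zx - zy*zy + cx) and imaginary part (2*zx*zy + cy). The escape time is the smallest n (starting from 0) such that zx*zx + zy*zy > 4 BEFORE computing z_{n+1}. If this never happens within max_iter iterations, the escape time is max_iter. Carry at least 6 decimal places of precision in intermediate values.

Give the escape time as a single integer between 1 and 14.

Answer: 14

Derivation:
z_0 = 0 + 0i, c = -0.4630 + 0.0340i
Iter 1: z = -0.4630 + 0.0340i, |z|^2 = 0.2155
Iter 2: z = -0.2498 + 0.0025i, |z|^2 = 0.0624
Iter 3: z = -0.4006 + 0.0327i, |z|^2 = 0.1616
Iter 4: z = -0.3036 + 0.0078i, |z|^2 = 0.0922
Iter 5: z = -0.3709 + 0.0293i, |z|^2 = 0.1384
Iter 6: z = -0.3263 + 0.0123i, |z|^2 = 0.1066
Iter 7: z = -0.3567 + 0.0260i, |z|^2 = 0.1279
Iter 8: z = -0.3365 + 0.0155i, |z|^2 = 0.1134
Iter 9: z = -0.3500 + 0.0236i, |z|^2 = 0.1231
Iter 10: z = -0.3410 + 0.0175i, |z|^2 = 0.1166
Iter 11: z = -0.3470 + 0.0221i, |z|^2 = 0.1209
Iter 12: z = -0.3431 + 0.0187i, |z|^2 = 0.1180
Iter 13: z = -0.3456 + 0.0212i, |z|^2 = 0.1199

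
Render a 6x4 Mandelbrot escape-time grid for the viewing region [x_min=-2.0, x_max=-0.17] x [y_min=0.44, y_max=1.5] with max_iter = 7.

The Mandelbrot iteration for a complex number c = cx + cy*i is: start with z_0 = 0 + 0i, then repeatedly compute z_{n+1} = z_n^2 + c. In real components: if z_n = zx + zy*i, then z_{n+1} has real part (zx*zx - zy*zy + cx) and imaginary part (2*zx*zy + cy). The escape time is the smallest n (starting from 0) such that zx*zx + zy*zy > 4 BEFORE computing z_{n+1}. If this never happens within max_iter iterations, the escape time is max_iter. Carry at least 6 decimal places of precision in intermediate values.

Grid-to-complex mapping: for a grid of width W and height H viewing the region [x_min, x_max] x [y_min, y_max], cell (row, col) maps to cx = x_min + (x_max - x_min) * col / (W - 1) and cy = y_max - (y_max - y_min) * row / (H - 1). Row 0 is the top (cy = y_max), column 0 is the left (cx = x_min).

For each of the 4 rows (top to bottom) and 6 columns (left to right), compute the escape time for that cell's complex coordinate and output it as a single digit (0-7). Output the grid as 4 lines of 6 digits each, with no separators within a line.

(row=0, col=0): c = -2.0000 + 1.5000i → escape time 1
(row=0, col=1): c = -1.6340 + 1.5000i → escape time 1
(row=0, col=2): c = -1.2680 + 1.5000i → escape time 2
(row=0, col=3): c = -0.9020 + 1.5000i → escape time 2
(row=0, col=4): c = -0.5360 + 1.5000i → escape time 2
(row=0, col=5): c = -0.1700 + 1.5000i → escape time 2
(row=1, col=0): c = -2.0000 + 1.1467i → escape time 1
(row=1, col=1): c = -1.6340 + 1.1467i → escape time 2
(row=1, col=2): c = -1.2680 + 1.1467i → escape time 2
(row=1, col=3): c = -0.9020 + 1.1467i → escape time 3
(row=1, col=4): c = -0.5360 + 1.1467i → escape time 3
(row=1, col=5): c = -0.1700 + 1.1467i → escape time 5
(row=2, col=0): c = -2.0000 + 0.7933i → escape time 1
(row=2, col=1): c = -1.6340 + 0.7933i → escape time 3
(row=2, col=2): c = -1.2680 + 0.7933i → escape time 3
(row=2, col=3): c = -0.9020 + 0.7933i → escape time 4
(row=2, col=4): c = -0.5360 + 0.7933i → escape time 5
(row=2, col=5): c = -0.1700 + 0.7933i → escape time 7
(row=3, col=0): c = -2.0000 + 0.4400i → escape time 1
(row=3, col=1): c = -1.6340 + 0.4400i → escape time 3
(row=3, col=2): c = -1.2680 + 0.4400i → escape time 7
(row=3, col=3): c = -0.9020 + 0.4400i → escape time 6
(row=3, col=4): c = -0.5360 + 0.4400i → escape time 7
(row=3, col=5): c = -0.1700 + 0.4400i → escape time 7

Answer: 112222
122335
133457
137677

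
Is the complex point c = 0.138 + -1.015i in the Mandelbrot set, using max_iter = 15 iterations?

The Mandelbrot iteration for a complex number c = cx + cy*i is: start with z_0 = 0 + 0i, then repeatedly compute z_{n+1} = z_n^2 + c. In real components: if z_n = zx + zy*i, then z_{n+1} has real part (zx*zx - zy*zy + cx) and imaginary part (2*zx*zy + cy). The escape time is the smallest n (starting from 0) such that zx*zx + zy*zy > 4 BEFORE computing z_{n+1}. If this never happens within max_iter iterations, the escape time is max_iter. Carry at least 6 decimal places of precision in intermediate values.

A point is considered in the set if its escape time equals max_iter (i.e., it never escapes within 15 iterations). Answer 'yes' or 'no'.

Answer: no

Derivation:
z_0 = 0 + 0i, c = 0.1380 + -1.0150i
Iter 1: z = 0.1380 + -1.0150i, |z|^2 = 1.0493
Iter 2: z = -0.8732 + -1.2951i, |z|^2 = 2.4398
Iter 3: z = -0.7769 + 1.2468i, |z|^2 = 2.1581
Iter 4: z = -0.8128 + -2.9524i, |z|^2 = 9.3771
Escaped at iteration 4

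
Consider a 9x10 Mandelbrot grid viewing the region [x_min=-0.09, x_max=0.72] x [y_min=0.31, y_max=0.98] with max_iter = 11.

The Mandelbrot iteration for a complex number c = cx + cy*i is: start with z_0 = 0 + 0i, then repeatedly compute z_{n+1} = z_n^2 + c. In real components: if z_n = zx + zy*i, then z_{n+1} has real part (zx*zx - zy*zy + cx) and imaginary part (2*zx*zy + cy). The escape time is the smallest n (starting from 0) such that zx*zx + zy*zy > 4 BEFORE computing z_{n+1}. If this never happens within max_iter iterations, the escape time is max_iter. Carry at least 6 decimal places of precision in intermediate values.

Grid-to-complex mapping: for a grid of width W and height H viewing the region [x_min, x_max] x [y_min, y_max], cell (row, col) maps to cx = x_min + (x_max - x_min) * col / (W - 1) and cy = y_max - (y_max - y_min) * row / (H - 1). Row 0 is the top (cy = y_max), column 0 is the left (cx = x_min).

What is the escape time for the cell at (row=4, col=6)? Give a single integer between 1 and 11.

Answer: 3

Derivation:
z_0 = 0 + 0i, c = 0.5175 + 0.6822i
Iter 1: z = 0.5175 + 0.6822i, |z|^2 = 0.7332
Iter 2: z = 0.3199 + 1.3883i, |z|^2 = 2.0298
Iter 3: z = -1.3076 + 1.5704i, |z|^2 = 4.1761
Escaped at iteration 3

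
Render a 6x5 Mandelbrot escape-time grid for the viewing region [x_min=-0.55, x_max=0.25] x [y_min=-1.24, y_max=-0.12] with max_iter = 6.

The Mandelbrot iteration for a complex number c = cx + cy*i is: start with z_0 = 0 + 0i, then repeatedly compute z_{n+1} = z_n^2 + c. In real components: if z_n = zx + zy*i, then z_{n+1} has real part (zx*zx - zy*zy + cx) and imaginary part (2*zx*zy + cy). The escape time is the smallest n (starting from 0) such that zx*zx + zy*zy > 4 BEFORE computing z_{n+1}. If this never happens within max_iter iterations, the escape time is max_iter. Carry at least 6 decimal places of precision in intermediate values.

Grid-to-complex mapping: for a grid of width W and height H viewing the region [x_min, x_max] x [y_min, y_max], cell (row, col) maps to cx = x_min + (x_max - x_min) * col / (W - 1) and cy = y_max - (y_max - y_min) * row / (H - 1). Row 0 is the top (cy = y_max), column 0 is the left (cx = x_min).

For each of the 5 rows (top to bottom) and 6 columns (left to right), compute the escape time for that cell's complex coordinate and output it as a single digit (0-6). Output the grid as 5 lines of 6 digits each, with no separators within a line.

Answer: 666666
666666
666666
456654
333322

Derivation:
(row=0, col=0): c = -0.5500 + -0.1200i → escape time 6
(row=0, col=1): c = -0.3900 + -0.1200i → escape time 6
(row=0, col=2): c = -0.2300 + -0.1200i → escape time 6
(row=0, col=3): c = -0.0700 + -0.1200i → escape time 6
(row=0, col=4): c = 0.0900 + -0.1200i → escape time 6
(row=0, col=5): c = 0.2500 + -0.1200i → escape time 6
(row=1, col=0): c = -0.5500 + -0.4000i → escape time 6
(row=1, col=1): c = -0.3900 + -0.4000i → escape time 6
(row=1, col=2): c = -0.2300 + -0.4000i → escape time 6
(row=1, col=3): c = -0.0700 + -0.4000i → escape time 6
(row=1, col=4): c = 0.0900 + -0.4000i → escape time 6
(row=1, col=5): c = 0.2500 + -0.4000i → escape time 6
(row=2, col=0): c = -0.5500 + -0.6800i → escape time 6
(row=2, col=1): c = -0.3900 + -0.6800i → escape time 6
(row=2, col=2): c = -0.2300 + -0.6800i → escape time 6
(row=2, col=3): c = -0.0700 + -0.6800i → escape time 6
(row=2, col=4): c = 0.0900 + -0.6800i → escape time 6
(row=2, col=5): c = 0.2500 + -0.6800i → escape time 6
(row=3, col=0): c = -0.5500 + -0.9600i → escape time 4
(row=3, col=1): c = -0.3900 + -0.9600i → escape time 5
(row=3, col=2): c = -0.2300 + -0.9600i → escape time 6
(row=3, col=3): c = -0.0700 + -0.9600i → escape time 6
(row=3, col=4): c = 0.0900 + -0.9600i → escape time 5
(row=3, col=5): c = 0.2500 + -0.9600i → escape time 4
(row=4, col=0): c = -0.5500 + -1.2400i → escape time 3
(row=4, col=1): c = -0.3900 + -1.2400i → escape time 3
(row=4, col=2): c = -0.2300 + -1.2400i → escape time 3
(row=4, col=3): c = -0.0700 + -1.2400i → escape time 3
(row=4, col=4): c = 0.0900 + -1.2400i → escape time 2
(row=4, col=5): c = 0.2500 + -1.2400i → escape time 2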